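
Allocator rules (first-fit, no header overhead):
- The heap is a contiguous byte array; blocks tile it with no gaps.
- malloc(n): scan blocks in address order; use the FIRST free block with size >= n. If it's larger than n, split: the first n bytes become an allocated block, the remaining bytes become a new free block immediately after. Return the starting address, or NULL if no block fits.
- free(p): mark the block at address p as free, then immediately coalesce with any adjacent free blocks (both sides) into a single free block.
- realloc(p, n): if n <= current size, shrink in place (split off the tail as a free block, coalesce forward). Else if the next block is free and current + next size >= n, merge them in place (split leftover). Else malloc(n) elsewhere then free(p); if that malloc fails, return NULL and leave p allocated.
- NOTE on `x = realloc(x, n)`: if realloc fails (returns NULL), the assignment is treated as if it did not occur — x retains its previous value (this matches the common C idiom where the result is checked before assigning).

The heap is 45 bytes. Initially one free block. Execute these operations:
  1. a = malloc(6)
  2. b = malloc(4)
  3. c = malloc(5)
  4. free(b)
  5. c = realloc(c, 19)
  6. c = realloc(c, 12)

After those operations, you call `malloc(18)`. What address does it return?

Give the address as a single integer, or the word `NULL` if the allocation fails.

Answer: 22

Derivation:
Op 1: a = malloc(6) -> a = 0; heap: [0-5 ALLOC][6-44 FREE]
Op 2: b = malloc(4) -> b = 6; heap: [0-5 ALLOC][6-9 ALLOC][10-44 FREE]
Op 3: c = malloc(5) -> c = 10; heap: [0-5 ALLOC][6-9 ALLOC][10-14 ALLOC][15-44 FREE]
Op 4: free(b) -> (freed b); heap: [0-5 ALLOC][6-9 FREE][10-14 ALLOC][15-44 FREE]
Op 5: c = realloc(c, 19) -> c = 10; heap: [0-5 ALLOC][6-9 FREE][10-28 ALLOC][29-44 FREE]
Op 6: c = realloc(c, 12) -> c = 10; heap: [0-5 ALLOC][6-9 FREE][10-21 ALLOC][22-44 FREE]
malloc(18): first-fit scan over [0-5 ALLOC][6-9 FREE][10-21 ALLOC][22-44 FREE] -> 22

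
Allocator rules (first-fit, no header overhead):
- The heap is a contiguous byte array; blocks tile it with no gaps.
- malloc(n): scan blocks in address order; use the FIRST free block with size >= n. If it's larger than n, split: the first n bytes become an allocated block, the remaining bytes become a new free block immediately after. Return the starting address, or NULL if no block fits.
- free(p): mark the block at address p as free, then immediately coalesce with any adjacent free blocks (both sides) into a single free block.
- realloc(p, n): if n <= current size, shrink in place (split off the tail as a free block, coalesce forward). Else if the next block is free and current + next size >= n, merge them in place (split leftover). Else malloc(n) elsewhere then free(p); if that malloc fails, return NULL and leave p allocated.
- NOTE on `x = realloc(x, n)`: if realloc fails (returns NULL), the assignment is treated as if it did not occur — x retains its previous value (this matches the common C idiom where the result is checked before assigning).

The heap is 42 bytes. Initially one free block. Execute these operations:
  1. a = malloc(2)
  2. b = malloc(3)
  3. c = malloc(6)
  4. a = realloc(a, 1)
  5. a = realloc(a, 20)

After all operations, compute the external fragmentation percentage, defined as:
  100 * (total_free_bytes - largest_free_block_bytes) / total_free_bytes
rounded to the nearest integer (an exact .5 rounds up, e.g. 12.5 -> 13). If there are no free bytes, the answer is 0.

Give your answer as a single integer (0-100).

Op 1: a = malloc(2) -> a = 0; heap: [0-1 ALLOC][2-41 FREE]
Op 2: b = malloc(3) -> b = 2; heap: [0-1 ALLOC][2-4 ALLOC][5-41 FREE]
Op 3: c = malloc(6) -> c = 5; heap: [0-1 ALLOC][2-4 ALLOC][5-10 ALLOC][11-41 FREE]
Op 4: a = realloc(a, 1) -> a = 0; heap: [0-0 ALLOC][1-1 FREE][2-4 ALLOC][5-10 ALLOC][11-41 FREE]
Op 5: a = realloc(a, 20) -> a = 11; heap: [0-1 FREE][2-4 ALLOC][5-10 ALLOC][11-30 ALLOC][31-41 FREE]
Free blocks: [2 11] total_free=13 largest=11 -> 100*(13-11)/13 = 200/13 ≈ 15.385 -> rounds to 15

Answer: 15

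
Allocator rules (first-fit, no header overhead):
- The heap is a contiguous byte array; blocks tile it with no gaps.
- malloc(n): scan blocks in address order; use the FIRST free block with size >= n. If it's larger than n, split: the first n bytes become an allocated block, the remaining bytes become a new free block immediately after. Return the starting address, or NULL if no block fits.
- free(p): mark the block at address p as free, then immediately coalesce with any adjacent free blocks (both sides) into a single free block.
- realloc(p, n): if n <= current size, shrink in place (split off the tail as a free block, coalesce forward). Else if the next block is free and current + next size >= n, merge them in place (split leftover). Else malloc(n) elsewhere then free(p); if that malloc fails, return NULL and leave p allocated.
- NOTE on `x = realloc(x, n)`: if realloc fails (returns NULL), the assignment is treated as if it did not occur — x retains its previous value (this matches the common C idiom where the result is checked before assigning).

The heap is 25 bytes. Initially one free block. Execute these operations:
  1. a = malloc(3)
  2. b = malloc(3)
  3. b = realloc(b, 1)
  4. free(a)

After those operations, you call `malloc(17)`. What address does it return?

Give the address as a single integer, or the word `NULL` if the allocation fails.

Op 1: a = malloc(3) -> a = 0; heap: [0-2 ALLOC][3-24 FREE]
Op 2: b = malloc(3) -> b = 3; heap: [0-2 ALLOC][3-5 ALLOC][6-24 FREE]
Op 3: b = realloc(b, 1) -> b = 3; heap: [0-2 ALLOC][3-3 ALLOC][4-24 FREE]
Op 4: free(a) -> (freed a); heap: [0-2 FREE][3-3 ALLOC][4-24 FREE]
malloc(17): first-fit scan over [0-2 FREE][3-3 ALLOC][4-24 FREE] -> 4

Answer: 4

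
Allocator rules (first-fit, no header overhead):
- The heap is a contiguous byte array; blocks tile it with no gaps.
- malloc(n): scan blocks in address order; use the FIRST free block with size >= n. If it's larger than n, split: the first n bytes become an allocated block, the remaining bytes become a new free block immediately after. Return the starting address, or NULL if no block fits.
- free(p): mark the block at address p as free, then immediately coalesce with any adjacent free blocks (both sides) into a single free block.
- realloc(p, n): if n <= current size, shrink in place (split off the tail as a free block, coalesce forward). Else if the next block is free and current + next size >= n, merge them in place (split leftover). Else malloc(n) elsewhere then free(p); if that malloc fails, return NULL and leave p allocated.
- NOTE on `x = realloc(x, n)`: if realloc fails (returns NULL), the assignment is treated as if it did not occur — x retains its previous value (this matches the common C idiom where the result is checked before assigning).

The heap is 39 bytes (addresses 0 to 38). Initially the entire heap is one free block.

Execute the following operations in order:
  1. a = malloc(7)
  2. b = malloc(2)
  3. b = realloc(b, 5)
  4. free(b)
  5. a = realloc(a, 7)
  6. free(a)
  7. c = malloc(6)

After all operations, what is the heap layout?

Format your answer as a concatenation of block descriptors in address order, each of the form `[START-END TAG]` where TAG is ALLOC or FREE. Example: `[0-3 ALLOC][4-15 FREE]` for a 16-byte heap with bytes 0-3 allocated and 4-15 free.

Answer: [0-5 ALLOC][6-38 FREE]

Derivation:
Op 1: a = malloc(7) -> a = 0; heap: [0-6 ALLOC][7-38 FREE]
Op 2: b = malloc(2) -> b = 7; heap: [0-6 ALLOC][7-8 ALLOC][9-38 FREE]
Op 3: b = realloc(b, 5) -> b = 7; heap: [0-6 ALLOC][7-11 ALLOC][12-38 FREE]
Op 4: free(b) -> (freed b); heap: [0-6 ALLOC][7-38 FREE]
Op 5: a = realloc(a, 7) -> a = 0; heap: [0-6 ALLOC][7-38 FREE]
Op 6: free(a) -> (freed a); heap: [0-38 FREE]
Op 7: c = malloc(6) -> c = 0; heap: [0-5 ALLOC][6-38 FREE]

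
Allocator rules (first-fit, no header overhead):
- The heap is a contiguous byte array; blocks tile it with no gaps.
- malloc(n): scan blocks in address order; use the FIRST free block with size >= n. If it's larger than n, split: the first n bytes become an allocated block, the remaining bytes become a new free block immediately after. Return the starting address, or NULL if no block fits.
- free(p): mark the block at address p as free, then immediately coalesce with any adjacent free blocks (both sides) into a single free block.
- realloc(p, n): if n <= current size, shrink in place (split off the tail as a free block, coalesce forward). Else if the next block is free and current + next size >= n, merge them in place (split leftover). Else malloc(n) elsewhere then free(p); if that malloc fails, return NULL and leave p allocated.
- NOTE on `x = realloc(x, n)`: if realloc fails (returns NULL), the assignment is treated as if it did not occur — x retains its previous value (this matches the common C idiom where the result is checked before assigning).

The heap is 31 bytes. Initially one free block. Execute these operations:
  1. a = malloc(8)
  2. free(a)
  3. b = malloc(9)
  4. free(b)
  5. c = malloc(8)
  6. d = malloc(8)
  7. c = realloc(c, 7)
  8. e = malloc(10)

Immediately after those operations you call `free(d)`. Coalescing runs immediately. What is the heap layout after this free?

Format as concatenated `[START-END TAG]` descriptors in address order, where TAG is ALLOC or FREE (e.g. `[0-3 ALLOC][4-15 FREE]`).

Answer: [0-6 ALLOC][7-15 FREE][16-25 ALLOC][26-30 FREE]

Derivation:
Op 1: a = malloc(8) -> a = 0; heap: [0-7 ALLOC][8-30 FREE]
Op 2: free(a) -> (freed a); heap: [0-30 FREE]
Op 3: b = malloc(9) -> b = 0; heap: [0-8 ALLOC][9-30 FREE]
Op 4: free(b) -> (freed b); heap: [0-30 FREE]
Op 5: c = malloc(8) -> c = 0; heap: [0-7 ALLOC][8-30 FREE]
Op 6: d = malloc(8) -> d = 8; heap: [0-7 ALLOC][8-15 ALLOC][16-30 FREE]
Op 7: c = realloc(c, 7) -> c = 0; heap: [0-6 ALLOC][7-7 FREE][8-15 ALLOC][16-30 FREE]
Op 8: e = malloc(10) -> e = 16; heap: [0-6 ALLOC][7-7 FREE][8-15 ALLOC][16-25 ALLOC][26-30 FREE]
free(d): d = 8 -> block [8-15 ALLOC]; mark free, coalesce with adjacent free neighbors -> [0-6 ALLOC][7-15 FREE][16-25 ALLOC][26-30 FREE]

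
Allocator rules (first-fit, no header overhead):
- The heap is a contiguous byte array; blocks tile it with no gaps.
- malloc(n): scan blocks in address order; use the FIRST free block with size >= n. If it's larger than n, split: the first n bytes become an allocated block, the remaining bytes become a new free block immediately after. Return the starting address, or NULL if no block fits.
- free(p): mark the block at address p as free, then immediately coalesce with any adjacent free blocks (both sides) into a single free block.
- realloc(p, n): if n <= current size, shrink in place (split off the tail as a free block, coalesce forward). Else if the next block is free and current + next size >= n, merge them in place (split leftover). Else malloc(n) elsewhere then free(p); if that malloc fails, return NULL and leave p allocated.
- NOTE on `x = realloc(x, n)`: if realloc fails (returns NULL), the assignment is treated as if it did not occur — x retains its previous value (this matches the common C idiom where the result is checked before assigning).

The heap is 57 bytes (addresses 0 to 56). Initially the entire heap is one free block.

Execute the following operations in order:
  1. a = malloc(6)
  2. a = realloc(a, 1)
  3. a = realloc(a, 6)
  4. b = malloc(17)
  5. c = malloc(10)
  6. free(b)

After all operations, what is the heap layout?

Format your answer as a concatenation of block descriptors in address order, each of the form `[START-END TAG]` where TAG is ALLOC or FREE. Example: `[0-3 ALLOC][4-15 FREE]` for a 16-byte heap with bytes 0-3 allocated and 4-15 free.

Op 1: a = malloc(6) -> a = 0; heap: [0-5 ALLOC][6-56 FREE]
Op 2: a = realloc(a, 1) -> a = 0; heap: [0-0 ALLOC][1-56 FREE]
Op 3: a = realloc(a, 6) -> a = 0; heap: [0-5 ALLOC][6-56 FREE]
Op 4: b = malloc(17) -> b = 6; heap: [0-5 ALLOC][6-22 ALLOC][23-56 FREE]
Op 5: c = malloc(10) -> c = 23; heap: [0-5 ALLOC][6-22 ALLOC][23-32 ALLOC][33-56 FREE]
Op 6: free(b) -> (freed b); heap: [0-5 ALLOC][6-22 FREE][23-32 ALLOC][33-56 FREE]

Answer: [0-5 ALLOC][6-22 FREE][23-32 ALLOC][33-56 FREE]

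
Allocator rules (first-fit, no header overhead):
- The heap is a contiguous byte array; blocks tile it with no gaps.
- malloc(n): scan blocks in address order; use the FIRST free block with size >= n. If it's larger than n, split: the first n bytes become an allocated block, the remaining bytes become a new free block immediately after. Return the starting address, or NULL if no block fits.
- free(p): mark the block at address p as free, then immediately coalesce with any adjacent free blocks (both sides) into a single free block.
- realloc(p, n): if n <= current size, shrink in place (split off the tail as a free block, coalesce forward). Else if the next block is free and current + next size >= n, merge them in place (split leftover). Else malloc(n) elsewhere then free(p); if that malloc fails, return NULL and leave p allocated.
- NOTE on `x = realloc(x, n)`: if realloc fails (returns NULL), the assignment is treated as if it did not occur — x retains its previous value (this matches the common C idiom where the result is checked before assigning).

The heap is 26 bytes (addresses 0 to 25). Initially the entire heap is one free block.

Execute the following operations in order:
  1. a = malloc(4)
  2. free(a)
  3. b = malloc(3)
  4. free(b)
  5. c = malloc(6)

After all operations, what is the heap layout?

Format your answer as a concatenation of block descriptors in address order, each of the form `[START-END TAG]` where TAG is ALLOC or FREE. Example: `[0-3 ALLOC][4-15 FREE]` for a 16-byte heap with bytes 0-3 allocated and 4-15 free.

Answer: [0-5 ALLOC][6-25 FREE]

Derivation:
Op 1: a = malloc(4) -> a = 0; heap: [0-3 ALLOC][4-25 FREE]
Op 2: free(a) -> (freed a); heap: [0-25 FREE]
Op 3: b = malloc(3) -> b = 0; heap: [0-2 ALLOC][3-25 FREE]
Op 4: free(b) -> (freed b); heap: [0-25 FREE]
Op 5: c = malloc(6) -> c = 0; heap: [0-5 ALLOC][6-25 FREE]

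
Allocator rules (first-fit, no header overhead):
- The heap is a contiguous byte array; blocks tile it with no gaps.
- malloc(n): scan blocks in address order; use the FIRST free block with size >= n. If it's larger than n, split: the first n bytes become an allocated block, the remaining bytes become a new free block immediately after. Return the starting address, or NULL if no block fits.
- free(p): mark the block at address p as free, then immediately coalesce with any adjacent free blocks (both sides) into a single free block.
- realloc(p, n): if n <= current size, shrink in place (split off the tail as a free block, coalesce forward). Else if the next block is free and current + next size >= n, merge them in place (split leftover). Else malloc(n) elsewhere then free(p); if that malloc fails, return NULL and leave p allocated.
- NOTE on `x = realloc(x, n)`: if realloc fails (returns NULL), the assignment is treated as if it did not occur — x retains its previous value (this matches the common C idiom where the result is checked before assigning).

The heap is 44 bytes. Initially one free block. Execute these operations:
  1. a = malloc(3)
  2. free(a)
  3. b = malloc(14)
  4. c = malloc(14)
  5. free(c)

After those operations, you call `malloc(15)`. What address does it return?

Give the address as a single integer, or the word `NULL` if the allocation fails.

Answer: 14

Derivation:
Op 1: a = malloc(3) -> a = 0; heap: [0-2 ALLOC][3-43 FREE]
Op 2: free(a) -> (freed a); heap: [0-43 FREE]
Op 3: b = malloc(14) -> b = 0; heap: [0-13 ALLOC][14-43 FREE]
Op 4: c = malloc(14) -> c = 14; heap: [0-13 ALLOC][14-27 ALLOC][28-43 FREE]
Op 5: free(c) -> (freed c); heap: [0-13 ALLOC][14-43 FREE]
malloc(15): first-fit scan over [0-13 ALLOC][14-43 FREE] -> 14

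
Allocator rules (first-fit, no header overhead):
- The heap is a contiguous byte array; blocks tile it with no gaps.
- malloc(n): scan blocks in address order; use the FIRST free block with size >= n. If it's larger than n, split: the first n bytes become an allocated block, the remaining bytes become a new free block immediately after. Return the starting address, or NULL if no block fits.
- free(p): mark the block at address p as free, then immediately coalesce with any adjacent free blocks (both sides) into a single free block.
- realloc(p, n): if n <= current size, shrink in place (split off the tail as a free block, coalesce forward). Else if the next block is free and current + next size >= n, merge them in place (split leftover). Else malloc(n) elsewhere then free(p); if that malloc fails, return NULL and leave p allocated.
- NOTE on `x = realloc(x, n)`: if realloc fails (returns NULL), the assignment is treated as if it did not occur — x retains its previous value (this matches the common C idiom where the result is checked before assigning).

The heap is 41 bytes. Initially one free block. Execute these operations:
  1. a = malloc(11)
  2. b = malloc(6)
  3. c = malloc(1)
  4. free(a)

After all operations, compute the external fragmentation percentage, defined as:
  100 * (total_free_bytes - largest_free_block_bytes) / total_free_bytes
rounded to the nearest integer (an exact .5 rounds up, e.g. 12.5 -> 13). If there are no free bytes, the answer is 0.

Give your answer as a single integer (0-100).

Answer: 32

Derivation:
Op 1: a = malloc(11) -> a = 0; heap: [0-10 ALLOC][11-40 FREE]
Op 2: b = malloc(6) -> b = 11; heap: [0-10 ALLOC][11-16 ALLOC][17-40 FREE]
Op 3: c = malloc(1) -> c = 17; heap: [0-10 ALLOC][11-16 ALLOC][17-17 ALLOC][18-40 FREE]
Op 4: free(a) -> (freed a); heap: [0-10 FREE][11-16 ALLOC][17-17 ALLOC][18-40 FREE]
Free blocks: [11 23] total_free=34 largest=23 -> 100*(34-23)/34 = 1100/34 ≈ 32.353 -> rounds to 32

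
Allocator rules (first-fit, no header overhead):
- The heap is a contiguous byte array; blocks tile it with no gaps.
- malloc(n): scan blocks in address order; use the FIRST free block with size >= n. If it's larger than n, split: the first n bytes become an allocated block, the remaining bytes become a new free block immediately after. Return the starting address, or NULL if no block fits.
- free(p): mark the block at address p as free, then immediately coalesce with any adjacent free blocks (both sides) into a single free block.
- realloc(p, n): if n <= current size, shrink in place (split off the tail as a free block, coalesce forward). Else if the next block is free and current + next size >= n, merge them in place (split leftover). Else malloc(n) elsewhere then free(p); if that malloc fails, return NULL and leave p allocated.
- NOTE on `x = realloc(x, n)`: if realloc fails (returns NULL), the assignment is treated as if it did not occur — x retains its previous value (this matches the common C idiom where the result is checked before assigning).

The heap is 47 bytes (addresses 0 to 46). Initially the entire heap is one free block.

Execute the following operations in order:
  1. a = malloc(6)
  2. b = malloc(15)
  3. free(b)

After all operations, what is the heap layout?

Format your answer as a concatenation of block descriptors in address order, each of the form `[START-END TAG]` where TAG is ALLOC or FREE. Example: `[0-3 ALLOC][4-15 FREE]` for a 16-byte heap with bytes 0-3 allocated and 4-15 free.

Answer: [0-5 ALLOC][6-46 FREE]

Derivation:
Op 1: a = malloc(6) -> a = 0; heap: [0-5 ALLOC][6-46 FREE]
Op 2: b = malloc(15) -> b = 6; heap: [0-5 ALLOC][6-20 ALLOC][21-46 FREE]
Op 3: free(b) -> (freed b); heap: [0-5 ALLOC][6-46 FREE]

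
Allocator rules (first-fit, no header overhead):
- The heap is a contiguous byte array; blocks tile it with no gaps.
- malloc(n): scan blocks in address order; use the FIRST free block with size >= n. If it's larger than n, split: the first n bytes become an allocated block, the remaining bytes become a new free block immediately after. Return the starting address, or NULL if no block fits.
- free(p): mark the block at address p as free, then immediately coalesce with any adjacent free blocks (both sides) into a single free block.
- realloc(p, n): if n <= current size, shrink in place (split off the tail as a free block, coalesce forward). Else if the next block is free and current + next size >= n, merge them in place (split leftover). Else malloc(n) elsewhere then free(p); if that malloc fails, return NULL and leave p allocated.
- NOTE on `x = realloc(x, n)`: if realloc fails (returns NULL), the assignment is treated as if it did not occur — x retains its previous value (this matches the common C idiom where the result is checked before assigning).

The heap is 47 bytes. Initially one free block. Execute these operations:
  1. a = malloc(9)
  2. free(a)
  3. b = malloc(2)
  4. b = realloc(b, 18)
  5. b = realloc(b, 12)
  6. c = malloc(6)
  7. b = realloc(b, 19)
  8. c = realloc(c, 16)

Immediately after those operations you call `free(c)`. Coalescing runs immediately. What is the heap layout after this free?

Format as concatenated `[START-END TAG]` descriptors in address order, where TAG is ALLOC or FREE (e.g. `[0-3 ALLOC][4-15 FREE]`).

Op 1: a = malloc(9) -> a = 0; heap: [0-8 ALLOC][9-46 FREE]
Op 2: free(a) -> (freed a); heap: [0-46 FREE]
Op 3: b = malloc(2) -> b = 0; heap: [0-1 ALLOC][2-46 FREE]
Op 4: b = realloc(b, 18) -> b = 0; heap: [0-17 ALLOC][18-46 FREE]
Op 5: b = realloc(b, 12) -> b = 0; heap: [0-11 ALLOC][12-46 FREE]
Op 6: c = malloc(6) -> c = 12; heap: [0-11 ALLOC][12-17 ALLOC][18-46 FREE]
Op 7: b = realloc(b, 19) -> b = 18; heap: [0-11 FREE][12-17 ALLOC][18-36 ALLOC][37-46 FREE]
Op 8: c = realloc(c, 16) -> NULL (c unchanged); heap: [0-11 FREE][12-17 ALLOC][18-36 ALLOC][37-46 FREE]
free(c): c = 12 -> block [12-17 ALLOC]; mark free, coalesce with adjacent free neighbors -> [0-17 FREE][18-36 ALLOC][37-46 FREE]

Answer: [0-17 FREE][18-36 ALLOC][37-46 FREE]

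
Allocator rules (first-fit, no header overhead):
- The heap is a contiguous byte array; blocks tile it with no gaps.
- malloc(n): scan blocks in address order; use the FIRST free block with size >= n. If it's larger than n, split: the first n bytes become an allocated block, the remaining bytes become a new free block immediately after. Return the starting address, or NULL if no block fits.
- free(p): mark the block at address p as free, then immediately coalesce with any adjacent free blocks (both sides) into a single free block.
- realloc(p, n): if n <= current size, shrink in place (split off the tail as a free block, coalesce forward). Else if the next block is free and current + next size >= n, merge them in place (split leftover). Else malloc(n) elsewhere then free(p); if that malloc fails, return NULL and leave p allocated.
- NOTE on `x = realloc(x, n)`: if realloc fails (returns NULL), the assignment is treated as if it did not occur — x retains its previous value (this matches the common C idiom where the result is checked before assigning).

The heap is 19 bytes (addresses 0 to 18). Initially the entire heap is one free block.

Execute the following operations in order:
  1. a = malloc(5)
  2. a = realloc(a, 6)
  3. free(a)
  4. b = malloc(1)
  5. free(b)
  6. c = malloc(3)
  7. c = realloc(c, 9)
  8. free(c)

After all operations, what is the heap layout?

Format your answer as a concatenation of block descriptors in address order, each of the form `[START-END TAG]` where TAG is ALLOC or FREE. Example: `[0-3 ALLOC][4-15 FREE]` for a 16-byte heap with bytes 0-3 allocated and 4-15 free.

Op 1: a = malloc(5) -> a = 0; heap: [0-4 ALLOC][5-18 FREE]
Op 2: a = realloc(a, 6) -> a = 0; heap: [0-5 ALLOC][6-18 FREE]
Op 3: free(a) -> (freed a); heap: [0-18 FREE]
Op 4: b = malloc(1) -> b = 0; heap: [0-0 ALLOC][1-18 FREE]
Op 5: free(b) -> (freed b); heap: [0-18 FREE]
Op 6: c = malloc(3) -> c = 0; heap: [0-2 ALLOC][3-18 FREE]
Op 7: c = realloc(c, 9) -> c = 0; heap: [0-8 ALLOC][9-18 FREE]
Op 8: free(c) -> (freed c); heap: [0-18 FREE]

Answer: [0-18 FREE]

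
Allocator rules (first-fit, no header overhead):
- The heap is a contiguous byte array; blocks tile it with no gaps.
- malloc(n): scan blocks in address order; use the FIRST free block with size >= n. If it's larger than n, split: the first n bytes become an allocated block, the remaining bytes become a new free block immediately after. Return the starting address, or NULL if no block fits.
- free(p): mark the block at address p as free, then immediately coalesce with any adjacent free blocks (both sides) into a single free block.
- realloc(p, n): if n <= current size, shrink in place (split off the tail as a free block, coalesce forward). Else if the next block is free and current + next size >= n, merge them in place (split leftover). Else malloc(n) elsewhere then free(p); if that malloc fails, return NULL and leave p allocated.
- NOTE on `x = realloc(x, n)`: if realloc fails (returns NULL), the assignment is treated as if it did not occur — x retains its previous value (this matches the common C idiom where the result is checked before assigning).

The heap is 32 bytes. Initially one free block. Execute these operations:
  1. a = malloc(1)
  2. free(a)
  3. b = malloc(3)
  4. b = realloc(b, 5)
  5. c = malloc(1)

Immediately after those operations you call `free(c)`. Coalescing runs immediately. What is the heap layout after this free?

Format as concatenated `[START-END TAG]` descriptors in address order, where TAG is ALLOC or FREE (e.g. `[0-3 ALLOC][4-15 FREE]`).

Answer: [0-4 ALLOC][5-31 FREE]

Derivation:
Op 1: a = malloc(1) -> a = 0; heap: [0-0 ALLOC][1-31 FREE]
Op 2: free(a) -> (freed a); heap: [0-31 FREE]
Op 3: b = malloc(3) -> b = 0; heap: [0-2 ALLOC][3-31 FREE]
Op 4: b = realloc(b, 5) -> b = 0; heap: [0-4 ALLOC][5-31 FREE]
Op 5: c = malloc(1) -> c = 5; heap: [0-4 ALLOC][5-5 ALLOC][6-31 FREE]
free(c): c = 5 -> block [5-5 ALLOC]; mark free, coalesce with adjacent free neighbors -> [0-4 ALLOC][5-31 FREE]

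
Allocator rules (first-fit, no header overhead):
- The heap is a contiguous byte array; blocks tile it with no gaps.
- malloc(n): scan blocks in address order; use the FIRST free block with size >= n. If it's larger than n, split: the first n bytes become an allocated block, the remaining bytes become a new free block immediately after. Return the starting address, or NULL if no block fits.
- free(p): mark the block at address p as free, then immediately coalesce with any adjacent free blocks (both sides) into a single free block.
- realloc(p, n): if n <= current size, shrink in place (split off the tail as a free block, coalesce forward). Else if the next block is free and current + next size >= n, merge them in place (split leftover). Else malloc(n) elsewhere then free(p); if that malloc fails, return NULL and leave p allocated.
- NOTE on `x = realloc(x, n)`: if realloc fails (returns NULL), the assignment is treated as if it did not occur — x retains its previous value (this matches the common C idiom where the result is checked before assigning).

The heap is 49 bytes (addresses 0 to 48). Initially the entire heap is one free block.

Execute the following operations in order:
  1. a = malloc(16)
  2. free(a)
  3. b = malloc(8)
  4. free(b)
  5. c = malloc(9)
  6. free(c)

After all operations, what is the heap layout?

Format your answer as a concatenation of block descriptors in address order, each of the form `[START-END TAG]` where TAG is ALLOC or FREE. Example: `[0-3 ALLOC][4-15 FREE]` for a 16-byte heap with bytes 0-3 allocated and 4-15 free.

Answer: [0-48 FREE]

Derivation:
Op 1: a = malloc(16) -> a = 0; heap: [0-15 ALLOC][16-48 FREE]
Op 2: free(a) -> (freed a); heap: [0-48 FREE]
Op 3: b = malloc(8) -> b = 0; heap: [0-7 ALLOC][8-48 FREE]
Op 4: free(b) -> (freed b); heap: [0-48 FREE]
Op 5: c = malloc(9) -> c = 0; heap: [0-8 ALLOC][9-48 FREE]
Op 6: free(c) -> (freed c); heap: [0-48 FREE]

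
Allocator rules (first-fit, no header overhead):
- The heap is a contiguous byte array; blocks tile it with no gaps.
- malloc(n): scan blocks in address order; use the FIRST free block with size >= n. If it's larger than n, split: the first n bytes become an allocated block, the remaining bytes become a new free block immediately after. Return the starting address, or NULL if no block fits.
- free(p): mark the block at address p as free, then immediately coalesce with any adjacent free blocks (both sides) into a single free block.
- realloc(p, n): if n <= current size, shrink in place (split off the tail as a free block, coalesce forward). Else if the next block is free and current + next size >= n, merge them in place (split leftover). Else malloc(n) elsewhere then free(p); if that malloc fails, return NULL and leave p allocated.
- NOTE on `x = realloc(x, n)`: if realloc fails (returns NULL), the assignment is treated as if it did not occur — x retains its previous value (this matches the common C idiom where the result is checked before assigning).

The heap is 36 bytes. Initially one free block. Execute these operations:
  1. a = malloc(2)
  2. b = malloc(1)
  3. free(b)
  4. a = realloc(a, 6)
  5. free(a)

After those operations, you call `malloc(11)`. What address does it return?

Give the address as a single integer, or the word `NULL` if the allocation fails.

Answer: 0

Derivation:
Op 1: a = malloc(2) -> a = 0; heap: [0-1 ALLOC][2-35 FREE]
Op 2: b = malloc(1) -> b = 2; heap: [0-1 ALLOC][2-2 ALLOC][3-35 FREE]
Op 3: free(b) -> (freed b); heap: [0-1 ALLOC][2-35 FREE]
Op 4: a = realloc(a, 6) -> a = 0; heap: [0-5 ALLOC][6-35 FREE]
Op 5: free(a) -> (freed a); heap: [0-35 FREE]
malloc(11): first-fit scan over [0-35 FREE] -> 0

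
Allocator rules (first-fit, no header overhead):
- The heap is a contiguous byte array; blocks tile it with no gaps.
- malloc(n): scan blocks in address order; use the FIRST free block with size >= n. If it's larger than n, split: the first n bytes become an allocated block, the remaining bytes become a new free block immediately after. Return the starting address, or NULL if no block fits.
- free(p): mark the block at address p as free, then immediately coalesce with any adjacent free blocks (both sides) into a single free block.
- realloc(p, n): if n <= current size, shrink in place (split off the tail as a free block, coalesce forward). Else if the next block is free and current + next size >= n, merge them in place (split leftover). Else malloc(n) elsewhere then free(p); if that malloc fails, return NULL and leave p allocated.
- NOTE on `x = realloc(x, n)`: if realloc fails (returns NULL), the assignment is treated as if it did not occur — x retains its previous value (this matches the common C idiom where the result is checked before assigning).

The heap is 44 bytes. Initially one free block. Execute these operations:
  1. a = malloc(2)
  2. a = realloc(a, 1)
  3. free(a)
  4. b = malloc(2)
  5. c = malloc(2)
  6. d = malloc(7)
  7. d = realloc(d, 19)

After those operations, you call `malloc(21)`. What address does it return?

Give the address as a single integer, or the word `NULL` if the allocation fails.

Op 1: a = malloc(2) -> a = 0; heap: [0-1 ALLOC][2-43 FREE]
Op 2: a = realloc(a, 1) -> a = 0; heap: [0-0 ALLOC][1-43 FREE]
Op 3: free(a) -> (freed a); heap: [0-43 FREE]
Op 4: b = malloc(2) -> b = 0; heap: [0-1 ALLOC][2-43 FREE]
Op 5: c = malloc(2) -> c = 2; heap: [0-1 ALLOC][2-3 ALLOC][4-43 FREE]
Op 6: d = malloc(7) -> d = 4; heap: [0-1 ALLOC][2-3 ALLOC][4-10 ALLOC][11-43 FREE]
Op 7: d = realloc(d, 19) -> d = 4; heap: [0-1 ALLOC][2-3 ALLOC][4-22 ALLOC][23-43 FREE]
malloc(21): first-fit scan over [0-1 ALLOC][2-3 ALLOC][4-22 ALLOC][23-43 FREE] -> 23

Answer: 23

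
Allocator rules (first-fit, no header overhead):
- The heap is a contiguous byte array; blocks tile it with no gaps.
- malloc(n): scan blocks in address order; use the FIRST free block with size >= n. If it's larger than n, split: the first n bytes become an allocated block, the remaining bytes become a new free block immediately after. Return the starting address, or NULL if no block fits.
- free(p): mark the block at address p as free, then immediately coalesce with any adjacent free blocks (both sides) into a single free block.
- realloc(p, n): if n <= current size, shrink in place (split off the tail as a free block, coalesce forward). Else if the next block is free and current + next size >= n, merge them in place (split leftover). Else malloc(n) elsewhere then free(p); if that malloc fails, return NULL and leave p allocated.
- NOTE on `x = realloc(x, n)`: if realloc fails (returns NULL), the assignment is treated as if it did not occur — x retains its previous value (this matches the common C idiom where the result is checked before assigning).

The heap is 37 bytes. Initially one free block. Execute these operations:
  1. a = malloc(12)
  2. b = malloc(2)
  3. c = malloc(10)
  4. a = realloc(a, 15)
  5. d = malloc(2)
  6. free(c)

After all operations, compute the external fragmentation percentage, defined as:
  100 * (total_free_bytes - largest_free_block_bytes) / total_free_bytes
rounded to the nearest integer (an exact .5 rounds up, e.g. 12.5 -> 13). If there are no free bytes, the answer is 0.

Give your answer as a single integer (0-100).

Op 1: a = malloc(12) -> a = 0; heap: [0-11 ALLOC][12-36 FREE]
Op 2: b = malloc(2) -> b = 12; heap: [0-11 ALLOC][12-13 ALLOC][14-36 FREE]
Op 3: c = malloc(10) -> c = 14; heap: [0-11 ALLOC][12-13 ALLOC][14-23 ALLOC][24-36 FREE]
Op 4: a = realloc(a, 15) -> NULL (a unchanged); heap: [0-11 ALLOC][12-13 ALLOC][14-23 ALLOC][24-36 FREE]
Op 5: d = malloc(2) -> d = 24; heap: [0-11 ALLOC][12-13 ALLOC][14-23 ALLOC][24-25 ALLOC][26-36 FREE]
Op 6: free(c) -> (freed c); heap: [0-11 ALLOC][12-13 ALLOC][14-23 FREE][24-25 ALLOC][26-36 FREE]
Free blocks: [10 11] total_free=21 largest=11 -> 100*(21-11)/21 = 1000/21 ≈ 47.619 -> rounds to 48

Answer: 48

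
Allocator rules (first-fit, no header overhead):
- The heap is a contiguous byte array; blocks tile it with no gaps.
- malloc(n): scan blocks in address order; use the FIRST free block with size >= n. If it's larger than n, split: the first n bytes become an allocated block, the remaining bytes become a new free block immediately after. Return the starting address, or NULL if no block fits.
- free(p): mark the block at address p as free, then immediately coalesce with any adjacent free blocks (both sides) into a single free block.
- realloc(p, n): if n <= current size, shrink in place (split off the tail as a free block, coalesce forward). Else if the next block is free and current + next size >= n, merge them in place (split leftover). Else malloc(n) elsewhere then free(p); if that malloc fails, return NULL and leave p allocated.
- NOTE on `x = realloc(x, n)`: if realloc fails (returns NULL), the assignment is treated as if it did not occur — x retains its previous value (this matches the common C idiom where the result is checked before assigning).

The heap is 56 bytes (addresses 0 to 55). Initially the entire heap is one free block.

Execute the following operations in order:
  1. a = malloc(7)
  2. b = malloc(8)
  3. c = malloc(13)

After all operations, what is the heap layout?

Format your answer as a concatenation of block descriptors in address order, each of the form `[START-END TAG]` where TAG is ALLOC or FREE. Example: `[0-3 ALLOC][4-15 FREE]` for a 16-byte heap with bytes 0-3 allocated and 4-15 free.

Op 1: a = malloc(7) -> a = 0; heap: [0-6 ALLOC][7-55 FREE]
Op 2: b = malloc(8) -> b = 7; heap: [0-6 ALLOC][7-14 ALLOC][15-55 FREE]
Op 3: c = malloc(13) -> c = 15; heap: [0-6 ALLOC][7-14 ALLOC][15-27 ALLOC][28-55 FREE]

Answer: [0-6 ALLOC][7-14 ALLOC][15-27 ALLOC][28-55 FREE]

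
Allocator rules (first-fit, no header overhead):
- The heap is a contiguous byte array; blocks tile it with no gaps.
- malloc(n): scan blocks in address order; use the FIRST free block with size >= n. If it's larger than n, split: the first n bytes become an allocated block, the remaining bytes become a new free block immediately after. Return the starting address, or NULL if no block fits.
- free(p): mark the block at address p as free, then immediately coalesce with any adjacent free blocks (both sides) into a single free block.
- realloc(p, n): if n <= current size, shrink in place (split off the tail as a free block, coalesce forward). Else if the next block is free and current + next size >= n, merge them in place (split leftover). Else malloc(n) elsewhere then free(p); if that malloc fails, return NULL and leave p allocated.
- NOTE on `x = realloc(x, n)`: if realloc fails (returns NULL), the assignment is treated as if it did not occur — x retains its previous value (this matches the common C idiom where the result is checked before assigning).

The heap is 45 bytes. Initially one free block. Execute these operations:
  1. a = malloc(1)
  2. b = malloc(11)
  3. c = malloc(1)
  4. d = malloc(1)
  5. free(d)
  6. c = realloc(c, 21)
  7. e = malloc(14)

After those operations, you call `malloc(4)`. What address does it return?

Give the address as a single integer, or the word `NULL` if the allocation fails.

Op 1: a = malloc(1) -> a = 0; heap: [0-0 ALLOC][1-44 FREE]
Op 2: b = malloc(11) -> b = 1; heap: [0-0 ALLOC][1-11 ALLOC][12-44 FREE]
Op 3: c = malloc(1) -> c = 12; heap: [0-0 ALLOC][1-11 ALLOC][12-12 ALLOC][13-44 FREE]
Op 4: d = malloc(1) -> d = 13; heap: [0-0 ALLOC][1-11 ALLOC][12-12 ALLOC][13-13 ALLOC][14-44 FREE]
Op 5: free(d) -> (freed d); heap: [0-0 ALLOC][1-11 ALLOC][12-12 ALLOC][13-44 FREE]
Op 6: c = realloc(c, 21) -> c = 12; heap: [0-0 ALLOC][1-11 ALLOC][12-32 ALLOC][33-44 FREE]
Op 7: e = malloc(14) -> e = NULL; heap: [0-0 ALLOC][1-11 ALLOC][12-32 ALLOC][33-44 FREE]
malloc(4): first-fit scan over [0-0 ALLOC][1-11 ALLOC][12-32 ALLOC][33-44 FREE] -> 33

Answer: 33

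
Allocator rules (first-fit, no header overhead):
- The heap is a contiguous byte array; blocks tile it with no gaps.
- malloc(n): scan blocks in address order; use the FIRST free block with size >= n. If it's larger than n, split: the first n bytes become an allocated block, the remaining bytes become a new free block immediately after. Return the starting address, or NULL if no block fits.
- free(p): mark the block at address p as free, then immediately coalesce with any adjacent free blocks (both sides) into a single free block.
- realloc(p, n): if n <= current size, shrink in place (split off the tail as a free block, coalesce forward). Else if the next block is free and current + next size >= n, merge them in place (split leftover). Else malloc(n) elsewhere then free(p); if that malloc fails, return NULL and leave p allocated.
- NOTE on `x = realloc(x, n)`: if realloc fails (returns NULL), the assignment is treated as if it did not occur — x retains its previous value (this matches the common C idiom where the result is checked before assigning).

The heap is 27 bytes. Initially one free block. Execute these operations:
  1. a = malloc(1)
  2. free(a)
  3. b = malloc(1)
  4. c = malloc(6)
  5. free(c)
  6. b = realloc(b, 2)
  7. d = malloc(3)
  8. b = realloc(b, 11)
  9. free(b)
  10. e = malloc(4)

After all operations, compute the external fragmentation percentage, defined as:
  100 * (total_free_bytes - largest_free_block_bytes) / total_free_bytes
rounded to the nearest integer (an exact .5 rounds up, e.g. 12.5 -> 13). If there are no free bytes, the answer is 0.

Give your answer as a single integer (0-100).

Answer: 10

Derivation:
Op 1: a = malloc(1) -> a = 0; heap: [0-0 ALLOC][1-26 FREE]
Op 2: free(a) -> (freed a); heap: [0-26 FREE]
Op 3: b = malloc(1) -> b = 0; heap: [0-0 ALLOC][1-26 FREE]
Op 4: c = malloc(6) -> c = 1; heap: [0-0 ALLOC][1-6 ALLOC][7-26 FREE]
Op 5: free(c) -> (freed c); heap: [0-0 ALLOC][1-26 FREE]
Op 6: b = realloc(b, 2) -> b = 0; heap: [0-1 ALLOC][2-26 FREE]
Op 7: d = malloc(3) -> d = 2; heap: [0-1 ALLOC][2-4 ALLOC][5-26 FREE]
Op 8: b = realloc(b, 11) -> b = 5; heap: [0-1 FREE][2-4 ALLOC][5-15 ALLOC][16-26 FREE]
Op 9: free(b) -> (freed b); heap: [0-1 FREE][2-4 ALLOC][5-26 FREE]
Op 10: e = malloc(4) -> e = 5; heap: [0-1 FREE][2-4 ALLOC][5-8 ALLOC][9-26 FREE]
Free blocks: [2 18] total_free=20 largest=18 -> 100*(20-18)/20 = 200/20 = 10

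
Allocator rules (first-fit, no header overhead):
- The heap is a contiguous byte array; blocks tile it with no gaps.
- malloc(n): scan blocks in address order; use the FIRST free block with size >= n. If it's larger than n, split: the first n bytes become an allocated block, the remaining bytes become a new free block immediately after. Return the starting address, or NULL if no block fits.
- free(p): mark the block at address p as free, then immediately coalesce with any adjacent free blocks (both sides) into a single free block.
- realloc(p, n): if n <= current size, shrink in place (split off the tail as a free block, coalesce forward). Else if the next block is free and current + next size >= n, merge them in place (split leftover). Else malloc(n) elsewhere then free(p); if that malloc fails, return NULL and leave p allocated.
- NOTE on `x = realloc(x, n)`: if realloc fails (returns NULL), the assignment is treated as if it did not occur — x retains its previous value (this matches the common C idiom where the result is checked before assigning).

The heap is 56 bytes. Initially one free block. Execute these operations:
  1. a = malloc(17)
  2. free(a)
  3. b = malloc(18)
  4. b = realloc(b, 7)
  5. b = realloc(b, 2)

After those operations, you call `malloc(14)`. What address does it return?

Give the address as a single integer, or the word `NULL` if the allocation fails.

Answer: 2

Derivation:
Op 1: a = malloc(17) -> a = 0; heap: [0-16 ALLOC][17-55 FREE]
Op 2: free(a) -> (freed a); heap: [0-55 FREE]
Op 3: b = malloc(18) -> b = 0; heap: [0-17 ALLOC][18-55 FREE]
Op 4: b = realloc(b, 7) -> b = 0; heap: [0-6 ALLOC][7-55 FREE]
Op 5: b = realloc(b, 2) -> b = 0; heap: [0-1 ALLOC][2-55 FREE]
malloc(14): first-fit scan over [0-1 ALLOC][2-55 FREE] -> 2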